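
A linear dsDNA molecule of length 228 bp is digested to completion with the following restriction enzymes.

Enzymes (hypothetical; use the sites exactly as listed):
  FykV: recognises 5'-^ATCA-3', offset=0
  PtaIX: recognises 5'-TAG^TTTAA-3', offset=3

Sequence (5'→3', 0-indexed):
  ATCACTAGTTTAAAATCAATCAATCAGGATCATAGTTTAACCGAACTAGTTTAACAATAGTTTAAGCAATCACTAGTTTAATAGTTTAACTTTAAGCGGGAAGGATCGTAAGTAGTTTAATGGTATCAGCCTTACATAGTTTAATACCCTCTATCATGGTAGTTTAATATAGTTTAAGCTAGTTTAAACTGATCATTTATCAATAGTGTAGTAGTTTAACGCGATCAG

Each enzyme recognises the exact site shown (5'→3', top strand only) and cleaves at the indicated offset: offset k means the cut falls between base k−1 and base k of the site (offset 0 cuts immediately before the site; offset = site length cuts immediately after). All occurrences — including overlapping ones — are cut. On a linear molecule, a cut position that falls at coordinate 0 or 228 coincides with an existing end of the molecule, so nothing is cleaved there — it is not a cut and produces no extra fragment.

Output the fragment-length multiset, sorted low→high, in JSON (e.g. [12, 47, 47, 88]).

[4,4,5,6,6,7,7,8,8,8,8,9,9,9,10,10,10,11,13,14,15,16,31]

Scan for sites:
  FykV (ATCA, off=0): starts [0, 14, 18, 22, 28, 68, 124, 152, 191, 198, 223] → cuts [14, 18, 22, 28, 68, 124, 152, 191, 198, 223] (position 0 is a terminus of the linear molecule — no cut)
  PtaIX (TAGTTTAA, off=3): starts [5, 32, 46, 57, 73, 81, 112, 136, 159, 169, 179, 211] → cuts [8, 35, 49, 60, 76, 84, 115, 139, 162, 172, 182, 214]

Pooled cuts: [8, 14, 18, 22, 28, 35, 49, 60, 68, 76, 84, 115, 124, 139, 152, 162, 172, 182, 191, 198, 214, 223]

Fragments:
  [0,8): 8 bp
  [8,14): 6 bp
  [14,18): 4 bp
  [18,22): 4 bp
  [22,28): 6 bp
  [28,35): 7 bp
  [35,49): 14 bp
  [49,60): 11 bp
  [60,68): 8 bp
  [68,76): 8 bp
  [76,84): 8 bp
  [84,115): 31 bp
  [115,124): 9 bp
  [124,139): 15 bp
  [139,152): 13 bp
  [152,162): 10 bp
  [162,172): 10 bp
  [172,182): 10 bp
  [182,191): 9 bp
  [191,198): 7 bp
  [198,214): 16 bp
  [214,223): 9 bp
  [223,228): 5 bp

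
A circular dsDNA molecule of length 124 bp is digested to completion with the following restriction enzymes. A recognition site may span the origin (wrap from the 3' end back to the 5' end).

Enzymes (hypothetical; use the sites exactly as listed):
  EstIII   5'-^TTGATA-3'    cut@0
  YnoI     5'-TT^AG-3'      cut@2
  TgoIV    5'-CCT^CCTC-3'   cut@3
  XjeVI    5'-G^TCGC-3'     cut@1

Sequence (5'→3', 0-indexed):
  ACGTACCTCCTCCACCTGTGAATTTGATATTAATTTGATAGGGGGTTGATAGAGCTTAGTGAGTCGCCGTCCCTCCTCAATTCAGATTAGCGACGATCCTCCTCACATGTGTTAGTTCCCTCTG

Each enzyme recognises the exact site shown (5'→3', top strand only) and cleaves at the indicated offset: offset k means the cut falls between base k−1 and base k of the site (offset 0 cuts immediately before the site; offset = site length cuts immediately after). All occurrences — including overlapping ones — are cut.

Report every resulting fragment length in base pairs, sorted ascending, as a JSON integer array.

Per-enzyme occurrences:
  EstIII (TTGATA, off=0): starts [23, 34, 45] → cuts [23, 34, 45]
  YnoI (TTAG, off=2): starts [55, 86, 111] → cuts [57, 88, 113]
  TgoIV (CCTCCTC, off=3): starts [5, 71, 97] → cuts [8, 74, 100]
  XjeVI (GTCGC, off=1): starts [62] → cuts [63]

Pooled cuts: [8, 23, 34, 45, 57, 63, 74, 88, 100, 113]

Fragment lengths:
  8→23: 15 bp
  23→34: 11 bp
  34→45: 11 bp
  45→57: 12 bp
  57→63: 6 bp
  63→74: 11 bp
  74→88: 14 bp
  88→100: 12 bp
  100→113: 13 bp
  113→8 (wrap): 124-113+8 = 19 bp

[6,11,11,11,12,12,13,14,15,19]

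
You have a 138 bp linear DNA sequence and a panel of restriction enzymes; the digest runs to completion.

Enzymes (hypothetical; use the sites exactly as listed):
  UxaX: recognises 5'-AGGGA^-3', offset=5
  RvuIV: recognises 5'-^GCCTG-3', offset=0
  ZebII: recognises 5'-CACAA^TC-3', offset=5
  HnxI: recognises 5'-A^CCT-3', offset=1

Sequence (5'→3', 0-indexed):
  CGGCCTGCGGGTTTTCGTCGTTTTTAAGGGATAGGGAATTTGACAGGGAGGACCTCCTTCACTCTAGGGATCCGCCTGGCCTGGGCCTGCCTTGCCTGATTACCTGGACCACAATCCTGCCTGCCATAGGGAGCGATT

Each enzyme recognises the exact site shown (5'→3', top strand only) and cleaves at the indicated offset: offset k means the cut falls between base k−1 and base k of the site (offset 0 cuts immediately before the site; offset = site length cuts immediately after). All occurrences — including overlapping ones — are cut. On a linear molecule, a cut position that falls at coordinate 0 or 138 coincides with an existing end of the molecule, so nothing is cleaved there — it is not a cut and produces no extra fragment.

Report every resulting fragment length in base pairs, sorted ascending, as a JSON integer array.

[2,3,3,4,5,6,6,6,9,9,12,12,14,18,29]

Scan for sites:
  UxaX (AGGGA, off=5): starts [26, 32, 44, 65, 127] → cuts [31, 37, 49, 70, 132]
  RvuIV (GCCTG, off=0): starts [2, 73, 78, 84, 93, 118] → cuts [2, 73, 78, 84, 93, 118]
  ZebII (CACAATC, off=5): starts [109] → cuts [114]
  HnxI (ACCT, off=1): starts [51, 101] → cuts [52, 102]

All cut coordinates (distinct, sorted): [2, 31, 37, 49, 52, 70, 73, 78, 84, 93, 102, 114, 118, 132]

Fragments:
  [0,2): 2 bp
  [2,31): 29 bp
  [31,37): 6 bp
  [37,49): 12 bp
  [49,52): 3 bp
  [52,70): 18 bp
  [70,73): 3 bp
  [73,78): 5 bp
  [78,84): 6 bp
  [84,93): 9 bp
  [93,102): 9 bp
  [102,114): 12 bp
  [114,118): 4 bp
  [118,132): 14 bp
  [132,138): 6 bp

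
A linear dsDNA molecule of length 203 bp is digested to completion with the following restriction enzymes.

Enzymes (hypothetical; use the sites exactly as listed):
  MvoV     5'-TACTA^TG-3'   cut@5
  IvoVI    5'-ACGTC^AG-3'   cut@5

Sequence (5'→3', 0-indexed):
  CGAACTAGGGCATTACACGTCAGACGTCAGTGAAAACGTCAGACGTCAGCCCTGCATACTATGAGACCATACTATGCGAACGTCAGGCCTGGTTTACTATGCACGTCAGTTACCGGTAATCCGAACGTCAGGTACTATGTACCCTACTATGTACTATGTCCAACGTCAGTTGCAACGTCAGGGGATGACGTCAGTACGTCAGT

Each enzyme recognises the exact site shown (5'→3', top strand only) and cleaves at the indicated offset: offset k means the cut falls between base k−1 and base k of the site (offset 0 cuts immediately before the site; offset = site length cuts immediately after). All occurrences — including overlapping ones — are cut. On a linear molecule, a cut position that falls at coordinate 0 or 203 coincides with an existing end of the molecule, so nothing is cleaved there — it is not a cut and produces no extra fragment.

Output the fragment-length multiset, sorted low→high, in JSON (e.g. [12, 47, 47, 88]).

[3,7,7,7,8,8,8,10,11,12,12,12,13,13,14,15,21,22]

Per-enzyme occurrences:
  MvoV TACTATG/5: at [56, 69, 94, 132, 144, 151] ⇒ [61, 74, 99, 137, 149, 156]
  IvoVI ACGTCAG/5: at [16, 23, 35, 42, 79, 102, 124, 162, 174, 187, 195] ⇒ [21, 28, 40, 47, 84, 107, 129, 167, 179, 192, 200]

All cut coordinates (distinct, sorted): [21, 28, 40, 47, 61, 74, 84, 99, 107, 129, 137, 149, 156, 167, 179, 192, 200]

Fragments:
  [0,21): 21 bp
  [21,28): 7 bp
  [28,40): 12 bp
  [40,47): 7 bp
  [47,61): 14 bp
  [61,74): 13 bp
  [74,84): 10 bp
  [84,99): 15 bp
  [99,107): 8 bp
  [107,129): 22 bp
  [129,137): 8 bp
  [137,149): 12 bp
  [149,156): 7 bp
  [156,167): 11 bp
  [167,179): 12 bp
  [179,192): 13 bp
  [192,200): 8 bp
  [200,203): 3 bp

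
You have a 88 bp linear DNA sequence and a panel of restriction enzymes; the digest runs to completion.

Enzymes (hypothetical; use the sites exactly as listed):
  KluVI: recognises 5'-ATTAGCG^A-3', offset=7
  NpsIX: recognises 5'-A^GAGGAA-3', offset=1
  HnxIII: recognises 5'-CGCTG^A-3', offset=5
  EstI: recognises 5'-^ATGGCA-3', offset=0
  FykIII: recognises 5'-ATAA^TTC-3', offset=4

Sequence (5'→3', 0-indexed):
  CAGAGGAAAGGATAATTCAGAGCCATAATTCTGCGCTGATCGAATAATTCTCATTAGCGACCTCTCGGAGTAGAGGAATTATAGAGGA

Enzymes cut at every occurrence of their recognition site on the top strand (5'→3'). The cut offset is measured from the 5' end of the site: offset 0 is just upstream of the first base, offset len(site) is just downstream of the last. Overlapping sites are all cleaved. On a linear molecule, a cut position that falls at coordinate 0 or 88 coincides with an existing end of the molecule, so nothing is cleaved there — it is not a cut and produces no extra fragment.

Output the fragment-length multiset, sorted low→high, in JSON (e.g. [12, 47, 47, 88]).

Per-enzyme occurrences:
  KluVI ATTAGCGA/7: at [52] ⇒ [59]
  NpsIX AGAGGAA/1: at [1, 71] ⇒ [2, 72]
  HnxIII CGCTGA/5: at [33] ⇒ [38]
  EstI (ATGGCA, off=0): no sites
  FykIII ATAATTC/4: at [11, 24, 43] ⇒ [15, 28, 47]

Pooled cuts: [2, 15, 28, 38, 47, 59, 72]

Fragments:
  [0,2): 2 bp
  [2,15): 13 bp
  [15,28): 13 bp
  [28,38): 10 bp
  [38,47): 9 bp
  [47,59): 12 bp
  [59,72): 13 bp
  [72,88): 16 bp

[2,9,10,12,13,13,13,16]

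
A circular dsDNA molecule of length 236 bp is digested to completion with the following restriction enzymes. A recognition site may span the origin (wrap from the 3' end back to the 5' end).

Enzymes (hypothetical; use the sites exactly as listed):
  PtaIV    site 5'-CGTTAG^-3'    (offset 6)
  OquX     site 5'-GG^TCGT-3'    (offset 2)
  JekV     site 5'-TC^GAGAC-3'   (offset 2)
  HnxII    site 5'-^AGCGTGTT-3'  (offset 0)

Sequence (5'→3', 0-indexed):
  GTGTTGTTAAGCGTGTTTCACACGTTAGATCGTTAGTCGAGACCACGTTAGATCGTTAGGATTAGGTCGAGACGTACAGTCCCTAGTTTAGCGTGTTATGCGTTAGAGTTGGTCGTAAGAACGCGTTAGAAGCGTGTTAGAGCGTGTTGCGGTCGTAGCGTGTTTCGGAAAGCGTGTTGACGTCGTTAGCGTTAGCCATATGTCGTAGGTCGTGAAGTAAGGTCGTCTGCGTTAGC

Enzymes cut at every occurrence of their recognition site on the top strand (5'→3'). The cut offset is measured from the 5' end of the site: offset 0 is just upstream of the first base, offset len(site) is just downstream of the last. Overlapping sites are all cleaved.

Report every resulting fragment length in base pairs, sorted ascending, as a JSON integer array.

[1,2,2,4,6,6,8,8,9,10,10,11,12,13,13,14,14,17,17,19,19,21]

Per-enzyme occurrences:
  PtaIV (CGTTAG, off=6): starts [22, 30, 45, 53, 100, 123, 183, 189, 229] → cuts [28, 36, 51, 59, 106, 129, 189, 195, 235]
  OquX (GGTCGT, off=2): starts [110, 150, 207, 220] → cuts [112, 152, 209, 222]
  JekV (TCGAGAC, off=2): starts [36, 66] → cuts [38, 68]
  HnxII (AGCGTGTT, off=0): starts [9, 89, 130, 140, 156, 170, 233] → cuts [9, 89, 130, 140, 156, 170, 233]

All cut coordinates (distinct, sorted): [9, 28, 36, 38, 51, 59, 68, 89, 106, 112, 129, 130, 140, 152, 156, 170, 189, 195, 209, 222, 233, 235]

Fragment lengths:
  9→28: 19 bp
  28→36: 8 bp
  36→38: 2 bp
  38→51: 13 bp
  51→59: 8 bp
  59→68: 9 bp
  68→89: 21 bp
  89→106: 17 bp
  106→112: 6 bp
  112→129: 17 bp
  129→130: 1 bp
  130→140: 10 bp
  140→152: 12 bp
  152→156: 4 bp
  156→170: 14 bp
  170→189: 19 bp
  189→195: 6 bp
  195→209: 14 bp
  209→222: 13 bp
  222→233: 11 bp
  233→235: 2 bp
  235→9 (wrap): 236-235+9 = 10 bp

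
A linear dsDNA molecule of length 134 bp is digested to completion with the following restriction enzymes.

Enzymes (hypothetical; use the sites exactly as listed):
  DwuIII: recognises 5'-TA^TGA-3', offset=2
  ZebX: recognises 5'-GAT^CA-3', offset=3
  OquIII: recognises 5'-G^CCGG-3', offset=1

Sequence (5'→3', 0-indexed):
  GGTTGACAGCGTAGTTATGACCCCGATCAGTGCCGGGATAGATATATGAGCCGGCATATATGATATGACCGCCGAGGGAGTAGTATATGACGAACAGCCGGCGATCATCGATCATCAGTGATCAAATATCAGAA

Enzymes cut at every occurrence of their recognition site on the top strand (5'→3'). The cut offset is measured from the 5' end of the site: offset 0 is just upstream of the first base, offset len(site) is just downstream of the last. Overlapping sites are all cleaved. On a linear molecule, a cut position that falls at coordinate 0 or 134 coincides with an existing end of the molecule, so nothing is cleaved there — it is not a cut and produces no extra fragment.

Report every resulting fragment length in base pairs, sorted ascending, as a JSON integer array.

[4,5,5,7,8,10,10,10,10,12,14,17,22]

Scan for sites:
  DwuIII TATGA/2: at [15, 44, 58, 63, 85] ⇒ [17, 46, 60, 65, 87]
  ZebX GATCA/3: at [24, 102, 109, 119] ⇒ [27, 105, 112, 122]
  OquIII GCCGG/1: at [31, 49, 96] ⇒ [32, 50, 97]

Pooled cuts: [17, 27, 32, 46, 50, 60, 65, 87, 97, 105, 112, 122]

Fragment lengths:
  [0,17): 17 bp
  [17,27): 10 bp
  [27,32): 5 bp
  [32,46): 14 bp
  [46,50): 4 bp
  [50,60): 10 bp
  [60,65): 5 bp
  [65,87): 22 bp
  [87,97): 10 bp
  [97,105): 8 bp
  [105,112): 7 bp
  [112,122): 10 bp
  [122,134): 12 bp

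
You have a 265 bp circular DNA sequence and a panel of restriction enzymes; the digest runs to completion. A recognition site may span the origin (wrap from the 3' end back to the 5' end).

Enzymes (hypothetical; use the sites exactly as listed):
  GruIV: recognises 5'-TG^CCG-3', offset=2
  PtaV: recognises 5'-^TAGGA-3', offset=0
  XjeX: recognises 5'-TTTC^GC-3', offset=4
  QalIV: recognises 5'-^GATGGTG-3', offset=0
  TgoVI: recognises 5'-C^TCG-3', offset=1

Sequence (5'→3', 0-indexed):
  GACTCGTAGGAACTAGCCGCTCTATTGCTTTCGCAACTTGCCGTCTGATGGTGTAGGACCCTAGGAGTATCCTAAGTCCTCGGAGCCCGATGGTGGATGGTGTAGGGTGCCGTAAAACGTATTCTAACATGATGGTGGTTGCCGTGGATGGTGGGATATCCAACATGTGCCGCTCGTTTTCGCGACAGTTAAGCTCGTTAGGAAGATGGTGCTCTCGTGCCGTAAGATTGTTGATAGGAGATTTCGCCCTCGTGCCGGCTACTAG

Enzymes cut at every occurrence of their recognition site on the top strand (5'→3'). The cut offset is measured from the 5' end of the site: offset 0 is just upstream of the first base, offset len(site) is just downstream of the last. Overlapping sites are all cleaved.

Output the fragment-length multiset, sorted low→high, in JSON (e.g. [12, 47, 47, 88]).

[3,4,4,4,5,5,5,6,6,6,7,7,8,8,8,8,9,10,11,11,13,14,15,18,21,23,26]

Per-enzyme occurrences:
  GruIV TGCCG/2: at [38, 107, 139, 167, 217, 252] ⇒ [40, 109, 141, 169, 219, 254]
  PtaV TAGGA/0: at [6, 53, 61, 198, 234, 262] ⇒ [6, 53, 61, 198, 234, 262]
  XjeX TTTCGC/4: at [28, 177, 241] ⇒ [32, 181, 245]
  QalIV GATGGTG/0: at [46, 88, 95, 130, 146, 204] ⇒ [46, 88, 95, 130, 146, 204]
  TgoVI CTCG/1: at [2, 78, 172, 193, 213, 248] ⇒ [3, 79, 173, 194, 214, 249]

All cut coordinates (distinct, sorted): [3, 6, 32, 40, 46, 53, 61, 79, 88, 95, 109, 130, 141, 146, 169, 173, 181, 194, 198, 204, 214, 219, 234, 245, 249, 254, 262]

Fragment lengths:
  3→6: 3 bp
  6→32: 26 bp
  32→40: 8 bp
  40→46: 6 bp
  46→53: 7 bp
  53→61: 8 bp
  61→79: 18 bp
  79→88: 9 bp
  88→95: 7 bp
  95→109: 14 bp
  109→130: 21 bp
  130→141: 11 bp
  141→146: 5 bp
  146→169: 23 bp
  169→173: 4 bp
  173→181: 8 bp
  181→194: 13 bp
  194→198: 4 bp
  198→204: 6 bp
  204→214: 10 bp
  214→219: 5 bp
  219→234: 15 bp
  234→245: 11 bp
  245→249: 4 bp
  249→254: 5 bp
  254→262: 8 bp
  262→3 (wrap): 265-262+3 = 6 bp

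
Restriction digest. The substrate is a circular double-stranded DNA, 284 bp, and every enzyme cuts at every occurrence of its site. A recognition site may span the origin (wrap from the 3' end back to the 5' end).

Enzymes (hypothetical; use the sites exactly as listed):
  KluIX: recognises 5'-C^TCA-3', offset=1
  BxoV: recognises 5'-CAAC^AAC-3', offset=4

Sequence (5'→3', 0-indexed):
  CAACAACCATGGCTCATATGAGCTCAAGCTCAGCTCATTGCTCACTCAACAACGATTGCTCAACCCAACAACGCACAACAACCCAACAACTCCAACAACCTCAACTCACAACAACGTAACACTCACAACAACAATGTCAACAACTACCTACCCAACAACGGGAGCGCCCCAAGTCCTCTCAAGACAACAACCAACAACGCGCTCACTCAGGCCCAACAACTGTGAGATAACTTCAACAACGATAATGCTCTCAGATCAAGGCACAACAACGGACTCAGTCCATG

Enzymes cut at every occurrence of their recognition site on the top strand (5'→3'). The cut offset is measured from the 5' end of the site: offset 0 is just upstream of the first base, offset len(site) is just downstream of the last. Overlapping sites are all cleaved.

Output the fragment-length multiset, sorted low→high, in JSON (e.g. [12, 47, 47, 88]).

[4,4,4,5,5,5,6,7,7,7,7,7,7,8,9,9,9,10,10,10,10,10,11,12,13,14,15,17,20,22]

Site scan:
  KluIX (CTCA, off=1): starts [12, 22, 28, 33, 40, 44, 58, 99, 104, 121, 177, 201, 205, 249, 273] → cuts [13, 23, 29, 34, 41, 45, 59, 100, 105, 122, 178, 202, 206, 250, 274]
  BxoV (CAACAAC, off=4): starts [0, 46, 65, 75, 83, 92, 108, 125, 137, 152, 184, 191, 213, 233, 263] → cuts [4, 50, 69, 79, 87, 96, 112, 129, 141, 156, 188, 195, 217, 237, 267]

Pooled cuts: [4, 13, 23, 29, 34, 41, 45, 50, 59, 69, 79, 87, 96, 100, 105, 112, 122, 129, 141, 156, 178, 188, 195, 202, 206, 217, 237, 250, 267, 274]

Fragments:
  4→13: 9 bp
  13→23: 10 bp
  23→29: 6 bp
  29→34: 5 bp
  34→41: 7 bp
  41→45: 4 bp
  45→50: 5 bp
  50→59: 9 bp
  59→69: 10 bp
  69→79: 10 bp
  79→87: 8 bp
  87→96: 9 bp
  96→100: 4 bp
  100→105: 5 bp
  105→112: 7 bp
  112→122: 10 bp
  122→129: 7 bp
  129→141: 12 bp
  141→156: 15 bp
  156→178: 22 bp
  178→188: 10 bp
  188→195: 7 bp
  195→202: 7 bp
  202→206: 4 bp
  206→217: 11 bp
  217→237: 20 bp
  237→250: 13 bp
  250→267: 17 bp
  267→274: 7 bp
  274→4 (wrap): 284-274+4 = 14 bp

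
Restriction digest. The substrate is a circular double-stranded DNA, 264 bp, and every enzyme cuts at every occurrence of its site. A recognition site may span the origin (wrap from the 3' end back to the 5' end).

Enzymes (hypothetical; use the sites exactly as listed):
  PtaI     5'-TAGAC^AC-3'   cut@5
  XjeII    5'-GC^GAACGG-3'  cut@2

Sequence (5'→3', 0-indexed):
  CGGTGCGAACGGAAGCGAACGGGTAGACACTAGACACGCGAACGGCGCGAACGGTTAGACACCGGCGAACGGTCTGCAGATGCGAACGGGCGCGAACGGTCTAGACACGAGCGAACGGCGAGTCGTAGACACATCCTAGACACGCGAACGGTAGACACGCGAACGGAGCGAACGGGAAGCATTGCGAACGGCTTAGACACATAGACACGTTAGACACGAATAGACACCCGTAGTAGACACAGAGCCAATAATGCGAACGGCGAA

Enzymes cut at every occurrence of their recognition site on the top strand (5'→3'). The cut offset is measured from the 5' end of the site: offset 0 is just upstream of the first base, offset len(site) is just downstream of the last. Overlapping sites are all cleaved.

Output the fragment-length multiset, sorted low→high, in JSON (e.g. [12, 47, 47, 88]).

[4,4,4,6,6,7,7,8,9,9,9,9,10,10,10,11,11,12,12,13,13,13,16,16,17,18]

Site scan:
  PtaI (TAGACAC, off=5): starts [23, 30, 55, 101, 125, 136, 151, 193, 201, 210, 220, 233] → cuts [28, 35, 60, 106, 130, 141, 156, 198, 206, 215, 225, 238]
  XjeII (GCGAACGG, off=2): starts [4, 14, 37, 46, 64, 81, 91, 110, 143, 158, 167, 183, 252, 259] → cuts [6, 16, 39, 48, 66, 83, 93, 112, 145, 160, 169, 185, 254, 261]

All cut coordinates (distinct, sorted): [6, 16, 28, 35, 39, 48, 60, 66, 83, 93, 106, 112, 130, 141, 145, 156, 160, 169, 185, 198, 206, 215, 225, 238, 254, 261]

Fragments:
  6→16: 10 bp
  16→28: 12 bp
  28→35: 7 bp
  35→39: 4 bp
  39→48: 9 bp
  48→60: 12 bp
  60→66: 6 bp
  66→83: 17 bp
  83→93: 10 bp
  93→106: 13 bp
  106→112: 6 bp
  112→130: 18 bp
  130→141: 11 bp
  141→145: 4 bp
  145→156: 11 bp
  156→160: 4 bp
  160→169: 9 bp
  169→185: 16 bp
  185→198: 13 bp
  198→206: 8 bp
  206→215: 9 bp
  215→225: 10 bp
  225→238: 13 bp
  238→254: 16 bp
  254→261: 7 bp
  261→6 (wrap): 264-261+6 = 9 bp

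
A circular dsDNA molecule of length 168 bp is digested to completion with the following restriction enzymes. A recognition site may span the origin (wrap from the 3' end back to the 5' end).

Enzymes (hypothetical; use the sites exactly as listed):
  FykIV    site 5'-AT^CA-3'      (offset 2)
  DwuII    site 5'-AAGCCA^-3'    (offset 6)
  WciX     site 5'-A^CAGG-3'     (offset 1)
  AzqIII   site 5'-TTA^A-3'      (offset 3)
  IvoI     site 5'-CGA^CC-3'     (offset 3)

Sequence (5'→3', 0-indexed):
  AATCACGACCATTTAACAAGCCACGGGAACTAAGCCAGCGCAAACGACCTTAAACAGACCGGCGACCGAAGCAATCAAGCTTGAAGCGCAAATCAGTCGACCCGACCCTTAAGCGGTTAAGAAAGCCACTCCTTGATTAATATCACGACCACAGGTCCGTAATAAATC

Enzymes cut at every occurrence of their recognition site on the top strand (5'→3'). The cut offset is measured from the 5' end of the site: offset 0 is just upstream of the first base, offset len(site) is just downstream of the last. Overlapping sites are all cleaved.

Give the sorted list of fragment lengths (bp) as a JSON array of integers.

Per-enzyme occurrences:
  FykIV (ATCA, off=2): starts [1, 73, 91, 141, 165] → cuts [3, 75, 93, 143, 167]
  DwuII (AAGCCA, off=6): starts [17, 31, 122] → cuts [23, 37, 128]
  WciX (ACAGG, off=1): starts [150] → cuts [151]
  AzqIII (TTAA, off=3): starts [12, 49, 108, 116, 136] → cuts [15, 52, 111, 119, 139]
  IvoI (CGACC, off=3): starts [5, 44, 62, 97, 102, 145] → cuts [8, 47, 65, 100, 105, 148]

Pooled cuts: [3, 8, 15, 23, 37, 47, 52, 65, 75, 93, 100, 105, 111, 119, 128, 139, 143, 148, 151, 167]

Fragments:
  3→8: 5 bp
  8→15: 7 bp
  15→23: 8 bp
  23→37: 14 bp
  37→47: 10 bp
  47→52: 5 bp
  52→65: 13 bp
  65→75: 10 bp
  75→93: 18 bp
  93→100: 7 bp
  100→105: 5 bp
  105→111: 6 bp
  111→119: 8 bp
  119→128: 9 bp
  128→139: 11 bp
  139→143: 4 bp
  143→148: 5 bp
  148→151: 3 bp
  151→167: 16 bp
  167→3 (wrap): 168-167+3 = 4 bp

[3,4,4,5,5,5,5,6,7,7,8,8,9,10,10,11,13,14,16,18]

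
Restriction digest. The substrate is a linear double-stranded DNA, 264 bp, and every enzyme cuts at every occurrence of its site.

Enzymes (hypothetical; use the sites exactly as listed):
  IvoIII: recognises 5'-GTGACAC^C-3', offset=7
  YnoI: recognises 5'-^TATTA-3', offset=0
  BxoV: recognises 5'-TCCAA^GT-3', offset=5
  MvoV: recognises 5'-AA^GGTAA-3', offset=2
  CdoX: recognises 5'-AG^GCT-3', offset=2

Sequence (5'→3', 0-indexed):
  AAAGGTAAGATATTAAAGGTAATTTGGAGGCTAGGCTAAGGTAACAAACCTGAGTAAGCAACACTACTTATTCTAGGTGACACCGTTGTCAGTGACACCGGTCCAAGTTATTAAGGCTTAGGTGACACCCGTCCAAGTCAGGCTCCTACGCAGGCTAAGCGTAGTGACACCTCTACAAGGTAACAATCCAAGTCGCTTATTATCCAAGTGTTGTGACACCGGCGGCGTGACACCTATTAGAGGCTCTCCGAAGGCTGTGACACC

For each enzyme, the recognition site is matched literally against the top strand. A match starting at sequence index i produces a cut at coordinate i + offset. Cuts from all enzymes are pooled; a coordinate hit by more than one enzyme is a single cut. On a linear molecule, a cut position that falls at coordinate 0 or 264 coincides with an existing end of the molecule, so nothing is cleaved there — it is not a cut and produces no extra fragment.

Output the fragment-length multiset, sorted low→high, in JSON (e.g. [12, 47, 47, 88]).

Per-enzyme occurrences:
  IvoIII (GTGACACC, off=7): starts [76, 91, 121, 163, 212, 226, 256] → cuts [83, 98, 128, 170, 219, 233, 263]
  YnoI (TATTA, off=0): starts [10, 108, 197, 234] → cuts [10, 108, 197, 234]
  BxoV (TCCAAGT, off=5): starts [101, 131, 186, 202] → cuts [106, 136, 191, 207]
  MvoV (AAGGTAA, off=2): starts [1, 15, 37, 176] → cuts [3, 17, 39, 178]
  CdoX (AGGCT, off=2): starts [27, 32, 113, 139, 151, 240, 251] → cuts [29, 34, 115, 141, 153, 242, 253]

Pooled cuts: [3, 10, 17, 29, 34, 39, 83, 98, 106, 108, 115, 128, 136, 141, 153, 170, 178, 191, 197, 207, 219, 233, 234, 242, 253, 263]

Fragments:
  [0,3): 3 bp
  [3,10): 7 bp
  [10,17): 7 bp
  [17,29): 12 bp
  [29,34): 5 bp
  [34,39): 5 bp
  [39,83): 44 bp
  [83,98): 15 bp
  [98,106): 8 bp
  [106,108): 2 bp
  [108,115): 7 bp
  [115,128): 13 bp
  [128,136): 8 bp
  [136,141): 5 bp
  [141,153): 12 bp
  [153,170): 17 bp
  [170,178): 8 bp
  [178,191): 13 bp
  [191,197): 6 bp
  [197,207): 10 bp
  [207,219): 12 bp
  [219,233): 14 bp
  [233,234): 1 bp
  [234,242): 8 bp
  [242,253): 11 bp
  [253,263): 10 bp
  [263,264): 1 bp

[1,1,2,3,5,5,5,6,7,7,7,8,8,8,8,10,10,11,12,12,12,13,13,14,15,17,44]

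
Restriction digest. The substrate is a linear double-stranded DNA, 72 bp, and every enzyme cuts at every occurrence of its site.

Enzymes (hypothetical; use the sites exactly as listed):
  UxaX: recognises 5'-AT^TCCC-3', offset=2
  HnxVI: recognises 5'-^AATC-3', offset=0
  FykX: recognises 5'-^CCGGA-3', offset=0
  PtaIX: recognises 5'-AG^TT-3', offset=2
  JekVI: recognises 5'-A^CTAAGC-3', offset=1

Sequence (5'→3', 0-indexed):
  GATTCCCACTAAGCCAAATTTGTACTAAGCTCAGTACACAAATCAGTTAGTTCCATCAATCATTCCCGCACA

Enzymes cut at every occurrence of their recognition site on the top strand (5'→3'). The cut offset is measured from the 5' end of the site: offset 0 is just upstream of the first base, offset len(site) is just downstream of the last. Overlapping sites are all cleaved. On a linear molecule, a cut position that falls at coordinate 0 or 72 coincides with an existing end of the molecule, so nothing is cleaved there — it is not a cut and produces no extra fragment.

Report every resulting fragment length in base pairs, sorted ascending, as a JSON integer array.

[3,4,5,6,6,7,9,16,16]

Per-enzyme occurrences:
  UxaX ATTCCC/2: at [1, 61] ⇒ [3, 63]
  HnxVI AATC/0: at [40, 57] ⇒ [40, 57]
  FykX (CCGGA, off=0): no sites
  PtaIX AGTT/2: at [44, 48] ⇒ [46, 50]
  JekVI ACTAAGC/1: at [7, 23] ⇒ [8, 24]

Pooled cuts: [3, 8, 24, 40, 46, 50, 57, 63]

Fragment lengths:
  [0,3): 3 bp
  [3,8): 5 bp
  [8,24): 16 bp
  [24,40): 16 bp
  [40,46): 6 bp
  [46,50): 4 bp
  [50,57): 7 bp
  [57,63): 6 bp
  [63,72): 9 bp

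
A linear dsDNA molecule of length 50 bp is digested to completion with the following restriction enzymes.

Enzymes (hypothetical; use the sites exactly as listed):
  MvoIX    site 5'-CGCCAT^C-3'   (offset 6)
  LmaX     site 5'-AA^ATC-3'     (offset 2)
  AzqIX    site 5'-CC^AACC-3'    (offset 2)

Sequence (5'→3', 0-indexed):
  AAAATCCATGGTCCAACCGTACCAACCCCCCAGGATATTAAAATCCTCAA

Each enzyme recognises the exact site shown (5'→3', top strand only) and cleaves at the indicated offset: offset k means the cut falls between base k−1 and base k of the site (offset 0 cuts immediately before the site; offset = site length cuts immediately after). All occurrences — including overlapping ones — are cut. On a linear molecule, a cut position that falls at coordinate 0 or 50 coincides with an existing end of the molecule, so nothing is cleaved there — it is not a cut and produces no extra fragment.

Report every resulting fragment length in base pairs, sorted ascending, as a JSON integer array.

[3,8,9,11,19]

Site scan:
  MvoIX (CGCCATC, off=6): no sites
  LmaX (AAATC, off=2): starts [1, 40] → cuts [3, 42]
  AzqIX (CCAACC, off=2): starts [12, 21] → cuts [14, 23]

Pooled cuts: [3, 14, 23, 42]

Fragments:
  [0,3): 3 bp
  [3,14): 11 bp
  [14,23): 9 bp
  [23,42): 19 bp
  [42,50): 8 bp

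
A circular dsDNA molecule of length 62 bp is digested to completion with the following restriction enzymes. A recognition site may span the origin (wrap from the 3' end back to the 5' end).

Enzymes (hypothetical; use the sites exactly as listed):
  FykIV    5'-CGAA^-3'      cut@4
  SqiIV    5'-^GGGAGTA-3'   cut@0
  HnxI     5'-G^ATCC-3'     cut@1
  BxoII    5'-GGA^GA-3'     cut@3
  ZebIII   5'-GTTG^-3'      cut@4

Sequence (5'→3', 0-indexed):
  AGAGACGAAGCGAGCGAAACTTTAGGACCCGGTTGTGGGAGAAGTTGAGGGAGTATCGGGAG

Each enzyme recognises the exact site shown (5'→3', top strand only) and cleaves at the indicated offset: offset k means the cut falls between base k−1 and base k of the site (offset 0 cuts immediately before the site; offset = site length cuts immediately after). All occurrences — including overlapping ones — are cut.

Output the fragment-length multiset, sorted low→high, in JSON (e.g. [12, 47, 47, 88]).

[1,5,7,9,10,13,17]

Scan for sites:
  FykIV CGAA/4: at [5, 14] ⇒ [9, 18]
  SqiIV GGGAGTA/0: at [48] ⇒ [48]
  HnxI (GATCC, off=1): no sites
  BxoII GGAGA/3: at [37, 58] ⇒ [40, 61]
  ZebIII GTTG/4: at [31, 43] ⇒ [35, 47]

All cut coordinates (distinct, sorted): [9, 18, 35, 40, 47, 48, 61]

Fragments:
  9→18: 9 bp
  18→35: 17 bp
  35→40: 5 bp
  40→47: 7 bp
  47→48: 1 bp
  48→61: 13 bp
  61→9 (wrap): 62-61+9 = 10 bp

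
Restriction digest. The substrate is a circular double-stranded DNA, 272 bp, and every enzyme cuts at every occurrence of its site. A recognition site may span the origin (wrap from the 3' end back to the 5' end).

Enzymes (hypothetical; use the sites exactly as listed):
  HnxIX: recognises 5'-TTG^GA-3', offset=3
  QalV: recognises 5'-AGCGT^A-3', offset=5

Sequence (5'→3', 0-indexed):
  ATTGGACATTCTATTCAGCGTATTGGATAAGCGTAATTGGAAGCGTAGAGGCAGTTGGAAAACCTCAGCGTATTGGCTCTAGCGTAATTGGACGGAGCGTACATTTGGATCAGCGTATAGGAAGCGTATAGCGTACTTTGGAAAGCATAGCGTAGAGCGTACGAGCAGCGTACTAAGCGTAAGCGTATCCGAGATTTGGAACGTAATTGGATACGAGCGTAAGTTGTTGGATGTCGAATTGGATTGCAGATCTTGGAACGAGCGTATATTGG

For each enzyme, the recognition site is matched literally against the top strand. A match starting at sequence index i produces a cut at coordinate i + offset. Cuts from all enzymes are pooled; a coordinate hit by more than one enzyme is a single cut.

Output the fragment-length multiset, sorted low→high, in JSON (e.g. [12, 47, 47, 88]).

Scan for sites:
  HnxIX TTGGA/3: at [1, 22, 36, 54, 87, 104, 137, 195, 206, 226, 238, 252, 268] ⇒ [4, 25, 39, 57, 90, 107, 140, 198, 209, 229, 241, 255, 271]
  QalV AGCGTA/5: at [16, 29, 41, 66, 80, 95, 111, 122, 129, 148, 155, 166, 175, 181, 215, 260] ⇒ [21, 34, 46, 71, 85, 100, 116, 127, 134, 153, 160, 171, 180, 186, 220, 265]

All cut coordinates (distinct, sorted): [4, 21, 25, 34, 39, 46, 57, 71, 85, 90, 100, 107, 116, 127, 134, 140, 153, 160, 171, 180, 186, 198, 209, 220, 229, 241, 255, 265, 271]

Fragment lengths:
  4→21: 17 bp
  21→25: 4 bp
  25→34: 9 bp
  34→39: 5 bp
  39→46: 7 bp
  46→57: 11 bp
  57→71: 14 bp
  71→85: 14 bp
  85→90: 5 bp
  90→100: 10 bp
  100→107: 7 bp
  107→116: 9 bp
  116→127: 11 bp
  127→134: 7 bp
  134→140: 6 bp
  140→153: 13 bp
  153→160: 7 bp
  160→171: 11 bp
  171→180: 9 bp
  180→186: 6 bp
  186→198: 12 bp
  198→209: 11 bp
  209→220: 11 bp
  220→229: 9 bp
  229→241: 12 bp
  241→255: 14 bp
  255→265: 10 bp
  265→271: 6 bp
  271→4 (wrap): 272-271+4 = 5 bp

[4,5,5,5,6,6,6,7,7,7,7,9,9,9,9,10,10,11,11,11,11,11,12,12,13,14,14,14,17]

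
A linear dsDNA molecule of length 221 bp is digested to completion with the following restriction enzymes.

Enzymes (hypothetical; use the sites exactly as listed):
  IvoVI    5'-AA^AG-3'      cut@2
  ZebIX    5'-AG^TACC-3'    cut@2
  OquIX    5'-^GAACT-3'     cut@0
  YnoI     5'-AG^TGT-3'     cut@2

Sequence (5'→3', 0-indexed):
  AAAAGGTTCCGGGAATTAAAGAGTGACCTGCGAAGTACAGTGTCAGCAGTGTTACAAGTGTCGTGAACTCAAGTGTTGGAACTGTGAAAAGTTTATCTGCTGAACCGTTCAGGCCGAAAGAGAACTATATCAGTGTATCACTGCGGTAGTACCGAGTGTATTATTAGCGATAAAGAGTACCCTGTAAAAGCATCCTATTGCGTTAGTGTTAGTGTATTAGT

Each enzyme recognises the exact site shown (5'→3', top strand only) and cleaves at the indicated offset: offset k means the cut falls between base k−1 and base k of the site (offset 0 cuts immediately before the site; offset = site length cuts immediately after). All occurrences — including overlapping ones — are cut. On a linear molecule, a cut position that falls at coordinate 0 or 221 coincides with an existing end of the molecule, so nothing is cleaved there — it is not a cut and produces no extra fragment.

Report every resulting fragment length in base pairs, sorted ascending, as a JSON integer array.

Scan for sites:
  IvoVI (AAAG, off=2): starts [1, 17, 87, 116, 171, 186] → cuts [3, 19, 89, 118, 173, 188]
  ZebIX (AGTACC, off=2): starts [147, 175] → cuts [149, 177]
  OquIX (GAACT, off=0): starts [64, 78, 121] → cuts [64, 78, 121]
  YnoI (AGTGT, off=2): starts [38, 47, 56, 71, 131, 154, 204, 210] → cuts [40, 49, 58, 73, 133, 156, 206, 212]

All cut coordinates (distinct, sorted): [3, 19, 40, 49, 58, 64, 73, 78, 89, 118, 121, 133, 149, 156, 173, 177, 188, 206, 212]

Fragment lengths:
  [0,3): 3 bp
  [3,19): 16 bp
  [19,40): 21 bp
  [40,49): 9 bp
  [49,58): 9 bp
  [58,64): 6 bp
  [64,73): 9 bp
  [73,78): 5 bp
  [78,89): 11 bp
  [89,118): 29 bp
  [118,121): 3 bp
  [121,133): 12 bp
  [133,149): 16 bp
  [149,156): 7 bp
  [156,173): 17 bp
  [173,177): 4 bp
  [177,188): 11 bp
  [188,206): 18 bp
  [206,212): 6 bp
  [212,221): 9 bp

[3,3,4,5,6,6,7,9,9,9,9,11,11,12,16,16,17,18,21,29]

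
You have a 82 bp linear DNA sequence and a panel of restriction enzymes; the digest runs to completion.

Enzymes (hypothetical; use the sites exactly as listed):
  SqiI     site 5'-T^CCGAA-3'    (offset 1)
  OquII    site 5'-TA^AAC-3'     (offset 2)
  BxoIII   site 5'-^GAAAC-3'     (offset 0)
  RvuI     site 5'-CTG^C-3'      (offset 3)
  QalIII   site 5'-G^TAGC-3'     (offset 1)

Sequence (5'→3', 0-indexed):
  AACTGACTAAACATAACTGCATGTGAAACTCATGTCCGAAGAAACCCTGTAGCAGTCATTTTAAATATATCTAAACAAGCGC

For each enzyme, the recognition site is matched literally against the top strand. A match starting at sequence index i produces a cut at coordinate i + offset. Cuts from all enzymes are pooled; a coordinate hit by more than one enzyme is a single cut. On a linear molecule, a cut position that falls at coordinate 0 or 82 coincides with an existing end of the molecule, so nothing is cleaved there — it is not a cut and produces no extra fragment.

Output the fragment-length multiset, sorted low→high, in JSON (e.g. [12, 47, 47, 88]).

Per-enzyme occurrences:
  SqiI TCCGAA/1: at [34] ⇒ [35]
  OquII TAAAC/2: at [7, 71] ⇒ [9, 73]
  BxoIII GAAAC/0: at [24, 40] ⇒ [24, 40]
  RvuI CTGC/3: at [16] ⇒ [19]
  QalIII GTAGC/1: at [48] ⇒ [49]

Pooled cuts: [9, 19, 24, 35, 40, 49, 73]

Fragment lengths:
  [0,9): 9 bp
  [9,19): 10 bp
  [19,24): 5 bp
  [24,35): 11 bp
  [35,40): 5 bp
  [40,49): 9 bp
  [49,73): 24 bp
  [73,82): 9 bp

[5,5,9,9,9,10,11,24]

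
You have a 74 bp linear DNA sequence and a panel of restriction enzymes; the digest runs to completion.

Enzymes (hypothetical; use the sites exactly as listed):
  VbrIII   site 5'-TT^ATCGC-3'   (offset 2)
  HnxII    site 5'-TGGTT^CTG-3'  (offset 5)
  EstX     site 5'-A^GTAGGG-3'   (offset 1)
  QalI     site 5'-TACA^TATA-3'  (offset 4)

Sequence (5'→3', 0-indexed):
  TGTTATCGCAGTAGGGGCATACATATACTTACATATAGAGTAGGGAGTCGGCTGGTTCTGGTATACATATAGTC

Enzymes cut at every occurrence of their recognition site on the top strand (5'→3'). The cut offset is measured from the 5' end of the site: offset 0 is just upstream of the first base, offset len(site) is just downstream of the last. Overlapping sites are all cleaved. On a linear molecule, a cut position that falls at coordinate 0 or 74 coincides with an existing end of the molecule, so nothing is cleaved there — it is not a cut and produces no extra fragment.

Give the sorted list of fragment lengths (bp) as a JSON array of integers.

Site scan:
  VbrIII (TTATCGC, off=2): starts [2] → cuts [4]
  HnxII (TGGTTCTG, off=5): starts [52] → cuts [57]
  EstX (AGTAGGG, off=1): starts [9, 38] → cuts [10, 39]
  QalI (TACATATA, off=4): starts [19, 29, 63] → cuts [23, 33, 67]

Pooled cuts: [4, 10, 23, 33, 39, 57, 67]

Fragment lengths:
  [0,4): 4 bp
  [4,10): 6 bp
  [10,23): 13 bp
  [23,33): 10 bp
  [33,39): 6 bp
  [39,57): 18 bp
  [57,67): 10 bp
  [67,74): 7 bp

[4,6,6,7,10,10,13,18]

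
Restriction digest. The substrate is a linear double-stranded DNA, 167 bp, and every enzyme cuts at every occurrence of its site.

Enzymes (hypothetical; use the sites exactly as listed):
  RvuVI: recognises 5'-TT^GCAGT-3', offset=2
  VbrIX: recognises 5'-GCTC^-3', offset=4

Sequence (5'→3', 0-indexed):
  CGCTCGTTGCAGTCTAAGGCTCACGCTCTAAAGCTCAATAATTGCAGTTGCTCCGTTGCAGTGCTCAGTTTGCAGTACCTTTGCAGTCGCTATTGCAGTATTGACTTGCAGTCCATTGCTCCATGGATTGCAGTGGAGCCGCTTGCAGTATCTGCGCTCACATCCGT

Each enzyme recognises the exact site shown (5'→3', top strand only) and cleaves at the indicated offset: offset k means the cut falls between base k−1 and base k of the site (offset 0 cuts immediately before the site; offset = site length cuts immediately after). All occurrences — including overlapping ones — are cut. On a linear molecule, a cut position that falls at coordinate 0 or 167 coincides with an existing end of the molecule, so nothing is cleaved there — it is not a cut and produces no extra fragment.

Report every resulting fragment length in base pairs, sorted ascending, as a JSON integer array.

Per-enzyme occurrences:
  RvuVI (TTGCAGT, off=2): starts [6, 41, 55, 69, 80, 92, 105, 127, 142] → cuts [8, 43, 57, 71, 82, 94, 107, 129, 144]
  VbrIX (GCTC, off=4): starts [1, 18, 24, 32, 49, 62, 117, 155] → cuts [5, 22, 28, 36, 53, 66, 121, 159]

All cut coordinates (distinct, sorted): [5, 8, 22, 28, 36, 43, 53, 57, 66, 71, 82, 94, 107, 121, 129, 144, 159]

Fragments:
  [0,5): 5 bp
  [5,8): 3 bp
  [8,22): 14 bp
  [22,28): 6 bp
  [28,36): 8 bp
  [36,43): 7 bp
  [43,53): 10 bp
  [53,57): 4 bp
  [57,66): 9 bp
  [66,71): 5 bp
  [71,82): 11 bp
  [82,94): 12 bp
  [94,107): 13 bp
  [107,121): 14 bp
  [121,129): 8 bp
  [129,144): 15 bp
  [144,159): 15 bp
  [159,167): 8 bp

[3,4,5,5,6,7,8,8,8,9,10,11,12,13,14,14,15,15]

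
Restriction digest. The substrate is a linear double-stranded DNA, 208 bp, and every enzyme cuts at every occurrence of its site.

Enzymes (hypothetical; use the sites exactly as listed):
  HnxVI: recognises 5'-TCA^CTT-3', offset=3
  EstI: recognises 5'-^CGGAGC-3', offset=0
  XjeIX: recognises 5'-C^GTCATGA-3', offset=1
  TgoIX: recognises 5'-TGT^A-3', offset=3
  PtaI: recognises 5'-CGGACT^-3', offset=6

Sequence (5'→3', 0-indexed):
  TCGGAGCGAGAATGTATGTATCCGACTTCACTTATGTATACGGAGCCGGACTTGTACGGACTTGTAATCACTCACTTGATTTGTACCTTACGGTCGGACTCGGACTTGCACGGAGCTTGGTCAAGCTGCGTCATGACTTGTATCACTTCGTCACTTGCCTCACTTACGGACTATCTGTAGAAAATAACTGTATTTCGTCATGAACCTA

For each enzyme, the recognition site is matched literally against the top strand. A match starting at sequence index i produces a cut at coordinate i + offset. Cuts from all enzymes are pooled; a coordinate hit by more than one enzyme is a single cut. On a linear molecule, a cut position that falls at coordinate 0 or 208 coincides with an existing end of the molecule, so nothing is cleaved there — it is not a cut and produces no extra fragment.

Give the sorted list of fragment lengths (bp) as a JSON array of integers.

Per-enzyme occurrences:
  HnxVI TCACTT/3: at [27, 71, 142, 150, 159] ⇒ [30, 74, 145, 153, 162]
  EstI CGGAGC/0: at [1, 40, 110] ⇒ [1, 40, 110]
  XjeIX CGTCATGA/1: at [128, 195] ⇒ [129, 196]
  TgoIX TGTA/3: at [12, 16, 34, 52, 62, 81, 138, 175, 188] ⇒ [15, 19, 37, 55, 65, 84, 141, 178, 191]
  PtaI CGGACT/6: at [46, 56, 94, 100, 166] ⇒ [52, 62, 100, 106, 172]

Pooled cuts: [1, 15, 19, 30, 37, 40, 52, 55, 62, 65, 74, 84, 100, 106, 110, 129, 141, 145, 153, 162, 172, 178, 191, 196]

Fragment lengths:
  [0,1): 1 bp
  [1,15): 14 bp
  [15,19): 4 bp
  [19,30): 11 bp
  [30,37): 7 bp
  [37,40): 3 bp
  [40,52): 12 bp
  [52,55): 3 bp
  [55,62): 7 bp
  [62,65): 3 bp
  [65,74): 9 bp
  [74,84): 10 bp
  [84,100): 16 bp
  [100,106): 6 bp
  [106,110): 4 bp
  [110,129): 19 bp
  [129,141): 12 bp
  [141,145): 4 bp
  [145,153): 8 bp
  [153,162): 9 bp
  [162,172): 10 bp
  [172,178): 6 bp
  [178,191): 13 bp
  [191,196): 5 bp
  [196,208): 12 bp

[1,3,3,3,4,4,4,5,6,6,7,7,8,9,9,10,10,11,12,12,12,13,14,16,19]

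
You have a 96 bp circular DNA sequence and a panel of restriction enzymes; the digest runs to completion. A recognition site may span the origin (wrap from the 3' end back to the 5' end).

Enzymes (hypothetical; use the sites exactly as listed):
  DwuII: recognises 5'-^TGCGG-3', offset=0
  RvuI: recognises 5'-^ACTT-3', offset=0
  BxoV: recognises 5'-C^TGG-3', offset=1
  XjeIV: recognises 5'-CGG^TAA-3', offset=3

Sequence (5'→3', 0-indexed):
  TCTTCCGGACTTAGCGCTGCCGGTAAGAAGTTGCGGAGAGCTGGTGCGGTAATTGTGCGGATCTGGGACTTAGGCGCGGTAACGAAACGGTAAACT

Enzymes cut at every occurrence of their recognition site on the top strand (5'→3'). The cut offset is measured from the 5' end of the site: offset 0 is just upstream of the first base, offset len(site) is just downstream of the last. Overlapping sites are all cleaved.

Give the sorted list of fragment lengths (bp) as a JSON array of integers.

Site scan:
  DwuII (TGCGG, off=0): starts [31, 44, 55] → cuts [31, 44, 55]
  RvuI (ACTT, off=0): starts [8, 67, 93] → cuts [8, 67, 93]
  BxoV (CTGG, off=1): starts [40, 62] → cuts [41, 63]
  XjeIV (CGGTAA, off=3): starts [20, 46, 76, 87] → cuts [23, 49, 79, 90]

Pooled cuts: [8, 23, 31, 41, 44, 49, 55, 63, 67, 79, 90, 93]

Fragment lengths:
  8→23: 15 bp
  23→31: 8 bp
  31→41: 10 bp
  41→44: 3 bp
  44→49: 5 bp
  49→55: 6 bp
  55→63: 8 bp
  63→67: 4 bp
  67→79: 12 bp
  79→90: 11 bp
  90→93: 3 bp
  93→8 (wrap): 96-93+8 = 11 bp

[3,3,4,5,6,8,8,10,11,11,12,15]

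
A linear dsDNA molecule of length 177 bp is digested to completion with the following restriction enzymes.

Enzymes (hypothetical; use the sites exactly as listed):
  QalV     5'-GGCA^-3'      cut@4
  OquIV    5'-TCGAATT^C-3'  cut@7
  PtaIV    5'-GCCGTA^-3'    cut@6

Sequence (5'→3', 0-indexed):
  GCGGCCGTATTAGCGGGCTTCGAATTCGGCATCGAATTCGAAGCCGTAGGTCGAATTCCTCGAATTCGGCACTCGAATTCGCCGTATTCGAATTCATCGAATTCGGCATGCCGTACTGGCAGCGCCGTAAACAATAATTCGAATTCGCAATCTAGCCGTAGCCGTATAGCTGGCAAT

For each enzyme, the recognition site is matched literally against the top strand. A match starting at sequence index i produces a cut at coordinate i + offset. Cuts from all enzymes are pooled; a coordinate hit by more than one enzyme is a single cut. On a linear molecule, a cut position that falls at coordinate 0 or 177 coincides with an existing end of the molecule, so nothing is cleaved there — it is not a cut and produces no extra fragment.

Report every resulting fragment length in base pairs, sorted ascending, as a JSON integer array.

[2,5,5,5,6,6,7,7,7,8,8,8,9,9,9,9,9,10,15,16,17]

Per-enzyme occurrences:
  QalV (GGCA, off=4): starts [27, 67, 104, 117, 171] → cuts [31, 71, 108, 121, 175]
  OquIV (TCGAATTC, off=7): starts [19, 31, 50, 59, 72, 87, 96, 138] → cuts [26, 38, 57, 66, 79, 94, 103, 145]
  PtaIV (GCCGTA, off=6): starts [3, 42, 80, 109, 123, 154, 160] → cuts [9, 48, 86, 115, 129, 160, 166]

Pooled cuts: [9, 26, 31, 38, 48, 57, 66, 71, 79, 86, 94, 103, 108, 115, 121, 129, 145, 160, 166, 175]

Fragment lengths:
  [0,9): 9 bp
  [9,26): 17 bp
  [26,31): 5 bp
  [31,38): 7 bp
  [38,48): 10 bp
  [48,57): 9 bp
  [57,66): 9 bp
  [66,71): 5 bp
  [71,79): 8 bp
  [79,86): 7 bp
  [86,94): 8 bp
  [94,103): 9 bp
  [103,108): 5 bp
  [108,115): 7 bp
  [115,121): 6 bp
  [121,129): 8 bp
  [129,145): 16 bp
  [145,160): 15 bp
  [160,166): 6 bp
  [166,175): 9 bp
  [175,177): 2 bp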